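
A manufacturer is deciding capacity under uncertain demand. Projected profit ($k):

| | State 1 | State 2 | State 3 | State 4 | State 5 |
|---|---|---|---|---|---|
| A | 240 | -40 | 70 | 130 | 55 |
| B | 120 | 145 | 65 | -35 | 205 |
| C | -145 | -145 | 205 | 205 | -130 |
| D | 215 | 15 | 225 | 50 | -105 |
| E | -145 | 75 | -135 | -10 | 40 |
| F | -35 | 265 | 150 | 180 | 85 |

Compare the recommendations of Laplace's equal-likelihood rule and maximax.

laplace → F; maximax → F (agree)

Row averages: A=91, B=100, C=-2, D=80, E=-35, F=129
Highest average = 129 → F.
Row maxima: A=240, B=205, C=205, D=225, E=75, F=265
Best best-case = 265 → F.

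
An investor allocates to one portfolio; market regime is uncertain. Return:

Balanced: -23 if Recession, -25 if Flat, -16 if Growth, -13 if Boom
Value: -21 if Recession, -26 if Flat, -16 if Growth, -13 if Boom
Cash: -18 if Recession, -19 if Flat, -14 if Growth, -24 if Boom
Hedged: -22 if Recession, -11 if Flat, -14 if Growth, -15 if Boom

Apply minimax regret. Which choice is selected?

Hedged

Column bests: Recession=-18, Flat=-11, Growth=-14, Boom=-13.
Balanced regrets: 5, 14, 2, 0 → max 14
Value regrets: 3, 15, 2, 0 → max 15
Cash regrets: 0, 8, 0, 11 → max 11
Hedged regrets: 4, 0, 0, 2 → max 4
Smallest max regret = 4 → Hedged.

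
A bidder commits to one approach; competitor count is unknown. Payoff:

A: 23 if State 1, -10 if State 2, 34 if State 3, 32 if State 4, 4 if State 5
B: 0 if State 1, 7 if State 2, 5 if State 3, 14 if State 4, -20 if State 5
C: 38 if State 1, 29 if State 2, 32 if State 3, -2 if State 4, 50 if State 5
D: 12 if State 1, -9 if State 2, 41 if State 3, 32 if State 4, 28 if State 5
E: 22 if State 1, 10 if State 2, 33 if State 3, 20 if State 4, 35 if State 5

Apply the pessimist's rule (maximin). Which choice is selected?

Row minima: A=-10, B=-20, C=-2, D=-9, E=10
Best worst-case = 10 → E.

E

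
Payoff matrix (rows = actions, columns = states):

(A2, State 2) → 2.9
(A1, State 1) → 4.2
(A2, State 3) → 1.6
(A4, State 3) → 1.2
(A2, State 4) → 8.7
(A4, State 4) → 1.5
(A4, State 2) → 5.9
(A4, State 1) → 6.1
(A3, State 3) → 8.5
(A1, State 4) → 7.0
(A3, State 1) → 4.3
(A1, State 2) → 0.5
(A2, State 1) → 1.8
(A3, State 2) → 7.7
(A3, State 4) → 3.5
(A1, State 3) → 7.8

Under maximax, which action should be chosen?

A2

Row maxima: A1=7.8, A2=8.7, A3=8.5, A4=6.1
Best best-case = 8.7 → A2.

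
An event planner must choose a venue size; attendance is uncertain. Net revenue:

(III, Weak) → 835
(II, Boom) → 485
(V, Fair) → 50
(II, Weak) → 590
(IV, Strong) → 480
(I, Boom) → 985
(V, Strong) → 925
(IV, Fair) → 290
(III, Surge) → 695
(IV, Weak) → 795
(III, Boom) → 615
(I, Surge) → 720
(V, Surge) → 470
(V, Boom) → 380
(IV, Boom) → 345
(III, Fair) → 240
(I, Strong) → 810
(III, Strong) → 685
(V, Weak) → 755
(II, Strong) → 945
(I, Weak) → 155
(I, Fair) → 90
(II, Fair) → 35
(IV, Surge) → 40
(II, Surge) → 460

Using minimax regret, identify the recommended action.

Column bests: Weak=835, Fair=290, Strong=945, Boom=985, Surge=720.
I regrets: 680, 200, 135, 0, 0 → max 680
II regrets: 245, 255, 0, 500, 260 → max 500
III regrets: 0, 50, 260, 370, 25 → max 370
IV regrets: 40, 0, 465, 640, 680 → max 680
V regrets: 80, 240, 20, 605, 250 → max 605
Smallest max regret = 370 → III.

III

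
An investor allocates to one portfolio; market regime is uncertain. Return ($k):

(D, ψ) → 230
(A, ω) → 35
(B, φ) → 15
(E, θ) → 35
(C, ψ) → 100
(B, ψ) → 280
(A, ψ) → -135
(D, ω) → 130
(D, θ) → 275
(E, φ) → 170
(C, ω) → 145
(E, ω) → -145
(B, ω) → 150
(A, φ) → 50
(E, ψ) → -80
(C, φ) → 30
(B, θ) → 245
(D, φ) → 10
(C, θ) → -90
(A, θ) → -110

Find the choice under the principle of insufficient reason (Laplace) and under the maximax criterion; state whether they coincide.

Row averages: A=-40, B=172.5, C=46.25, D=161.25, E=-5
Highest average = 172.5 → B.
Row maxima: A=50, B=280, C=145, D=275, E=170
Best best-case = 280 → B.

laplace → B; maximax → B (agree)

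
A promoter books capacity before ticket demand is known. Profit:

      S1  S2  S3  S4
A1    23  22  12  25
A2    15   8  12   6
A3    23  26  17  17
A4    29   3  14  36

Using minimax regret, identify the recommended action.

Column bests: S1=29, S2=26, S3=17, S4=36.
A1 regrets: 6, 4, 5, 11 → max 11
A2 regrets: 14, 18, 5, 30 → max 30
A3 regrets: 6, 0, 0, 19 → max 19
A4 regrets: 0, 23, 3, 0 → max 23
Smallest max regret = 11 → A1.

A1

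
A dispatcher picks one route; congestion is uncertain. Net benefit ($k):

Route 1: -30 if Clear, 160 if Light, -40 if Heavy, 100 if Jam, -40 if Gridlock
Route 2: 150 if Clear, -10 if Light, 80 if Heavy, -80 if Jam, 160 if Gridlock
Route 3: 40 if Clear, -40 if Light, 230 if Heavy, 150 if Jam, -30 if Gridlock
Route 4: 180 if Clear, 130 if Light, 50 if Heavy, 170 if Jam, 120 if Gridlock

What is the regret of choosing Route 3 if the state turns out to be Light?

200

Best payoff under Light is 160.
Regret = 160 − (-40) = 200.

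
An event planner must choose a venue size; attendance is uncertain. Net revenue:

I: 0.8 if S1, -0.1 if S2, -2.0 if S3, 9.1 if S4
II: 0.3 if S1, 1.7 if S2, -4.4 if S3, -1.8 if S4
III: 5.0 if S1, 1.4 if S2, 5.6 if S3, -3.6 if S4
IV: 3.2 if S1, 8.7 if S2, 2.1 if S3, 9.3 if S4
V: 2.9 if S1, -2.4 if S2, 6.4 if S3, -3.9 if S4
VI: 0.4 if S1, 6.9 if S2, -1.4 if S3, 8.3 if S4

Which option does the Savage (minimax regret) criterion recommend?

Column bests: S1=5.0, S2=8.7, S3=6.4, S4=9.3.
I regrets: 4.2, 8.8, 8.4, 0.2 → max 8.8
II regrets: 4.7, 7.0, 10.8, 11.1 → max 11.1
III regrets: 0.0, 7.3, 0.8, 12.9 → max 12.9
IV regrets: 1.8, 0.0, 4.3, 0.0 → max 4.3
V regrets: 2.1, 11.1, 0.0, 13.2 → max 13.2
VI regrets: 4.6, 1.8, 7.8, 1.0 → max 7.8
Smallest max regret = 4.3 → IV.

IV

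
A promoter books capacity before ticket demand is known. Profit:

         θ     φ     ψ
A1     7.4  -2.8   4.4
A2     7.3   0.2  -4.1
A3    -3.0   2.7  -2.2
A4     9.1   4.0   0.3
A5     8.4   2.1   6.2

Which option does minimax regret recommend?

Column bests: θ=9.1, φ=4.0, ψ=6.2.
A1 regrets: 1.7, 6.8, 1.8 → max 6.8
A2 regrets: 1.8, 3.8, 10.3 → max 10.3
A3 regrets: 12.1, 1.3, 8.4 → max 12.1
A4 regrets: 0.0, 0.0, 5.9 → max 5.9
A5 regrets: 0.7, 1.9, 0.0 → max 1.9
Smallest max regret = 1.9 → A5.

A5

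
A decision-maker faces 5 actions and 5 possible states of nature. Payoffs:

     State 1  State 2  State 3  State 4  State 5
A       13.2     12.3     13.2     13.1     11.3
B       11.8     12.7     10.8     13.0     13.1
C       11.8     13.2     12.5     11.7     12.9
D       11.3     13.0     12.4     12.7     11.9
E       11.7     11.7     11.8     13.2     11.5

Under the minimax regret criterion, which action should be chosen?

C

Column bests: State 1=13.2, State 2=13.2, State 3=13.2, State 4=13.2, State 5=13.1.
A regrets: 0.0, 0.9, 0.0, 0.1, 1.8 → max 1.8
B regrets: 1.4, 0.5, 2.4, 0.2, 0.0 → max 2.4
C regrets: 1.4, 0.0, 0.7, 1.5, 0.2 → max 1.5
D regrets: 1.9, 0.2, 0.8, 0.5, 1.2 → max 1.9
E regrets: 1.5, 1.5, 1.4, 0.0, 1.6 → max 1.6
Smallest max regret = 1.5 → C.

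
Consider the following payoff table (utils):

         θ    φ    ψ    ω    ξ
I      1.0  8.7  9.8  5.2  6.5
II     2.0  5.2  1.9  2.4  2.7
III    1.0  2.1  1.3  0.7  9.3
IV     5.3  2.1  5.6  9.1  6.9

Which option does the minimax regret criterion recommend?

Column bests: θ=5.3, φ=8.7, ψ=9.8, ω=9.1, ξ=9.3.
I regrets: 4.3, 0.0, 0.0, 3.9, 2.8 → max 4.3
II regrets: 3.3, 3.5, 7.9, 6.7, 6.6 → max 7.9
III regrets: 4.3, 6.6, 8.5, 8.4, 0.0 → max 8.5
IV regrets: 0.0, 6.6, 4.2, 0.0, 2.4 → max 6.6
Smallest max regret = 4.3 → I.

I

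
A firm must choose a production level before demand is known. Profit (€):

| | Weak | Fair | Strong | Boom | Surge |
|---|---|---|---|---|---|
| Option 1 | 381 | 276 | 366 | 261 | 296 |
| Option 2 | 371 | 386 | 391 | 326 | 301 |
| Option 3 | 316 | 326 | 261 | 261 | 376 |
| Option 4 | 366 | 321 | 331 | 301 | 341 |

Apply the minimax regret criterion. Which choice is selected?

Option 4

Column bests: Weak=381, Fair=386, Strong=391, Boom=326, Surge=376.
Option 1 regrets: 0, 110, 25, 65, 80 → max 110
Option 2 regrets: 10, 0, 0, 0, 75 → max 75
Option 3 regrets: 65, 60, 130, 65, 0 → max 130
Option 4 regrets: 15, 65, 60, 25, 35 → max 65
Smallest max regret = 65 → Option 4.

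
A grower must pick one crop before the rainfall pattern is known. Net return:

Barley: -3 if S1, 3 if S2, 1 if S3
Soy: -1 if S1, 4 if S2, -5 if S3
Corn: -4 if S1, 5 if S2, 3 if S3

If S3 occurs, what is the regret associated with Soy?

8

Best payoff under S3 is 3.
Regret = 3 − (-5) = 8.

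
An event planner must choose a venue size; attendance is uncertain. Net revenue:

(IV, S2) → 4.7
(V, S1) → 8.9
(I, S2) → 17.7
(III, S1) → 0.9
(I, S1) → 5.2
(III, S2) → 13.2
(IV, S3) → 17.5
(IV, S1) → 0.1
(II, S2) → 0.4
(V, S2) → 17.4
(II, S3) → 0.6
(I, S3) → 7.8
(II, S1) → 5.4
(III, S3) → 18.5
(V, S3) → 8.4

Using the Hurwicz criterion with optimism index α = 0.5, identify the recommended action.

I: 0.5·17.7 + 0.5·5.2 = 11.45
II: 0.5·5.4 + 0.5·0.4 = 2.9
III: 0.5·18.5 + 0.5·0.9 = 9.7
IV: 0.5·17.5 + 0.5·0.1 = 8.8
V: 0.5·17.4 + 0.5·8.4 = 12.9
Highest Hurwicz score = 12.9 → V.

V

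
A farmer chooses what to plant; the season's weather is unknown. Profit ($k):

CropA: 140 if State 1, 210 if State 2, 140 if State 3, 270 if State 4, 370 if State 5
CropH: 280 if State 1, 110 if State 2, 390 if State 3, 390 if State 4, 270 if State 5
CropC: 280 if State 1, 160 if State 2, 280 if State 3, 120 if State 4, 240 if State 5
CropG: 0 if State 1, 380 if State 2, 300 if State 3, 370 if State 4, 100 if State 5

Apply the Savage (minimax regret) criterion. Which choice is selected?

CropA

Column bests: State 1=280, State 2=380, State 3=390, State 4=390, State 5=370.
CropA regrets: 140, 170, 250, 120, 0 → max 250
CropH regrets: 0, 270, 0, 0, 100 → max 270
CropC regrets: 0, 220, 110, 270, 130 → max 270
CropG regrets: 280, 0, 90, 20, 270 → max 280
Smallest max regret = 250 → CropA.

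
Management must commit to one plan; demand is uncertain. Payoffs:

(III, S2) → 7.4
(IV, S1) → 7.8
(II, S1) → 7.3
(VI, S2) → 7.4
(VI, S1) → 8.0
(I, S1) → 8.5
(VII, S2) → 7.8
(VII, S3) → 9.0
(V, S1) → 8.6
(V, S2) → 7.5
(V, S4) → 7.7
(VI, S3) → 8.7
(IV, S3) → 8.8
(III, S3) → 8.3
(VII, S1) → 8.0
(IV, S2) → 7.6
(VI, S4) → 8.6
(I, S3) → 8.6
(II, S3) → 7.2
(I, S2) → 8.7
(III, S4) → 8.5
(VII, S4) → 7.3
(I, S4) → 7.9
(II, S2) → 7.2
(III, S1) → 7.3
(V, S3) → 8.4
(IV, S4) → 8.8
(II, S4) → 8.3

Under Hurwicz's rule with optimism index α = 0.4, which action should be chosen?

I: 0.4·8.7 + 0.6·7.9 = 8.22
II: 0.4·8.3 + 0.6·7.2 = 7.64
III: 0.4·8.5 + 0.6·7.3 = 7.78
IV: 0.4·8.8 + 0.6·7.6 = 8.08
V: 0.4·8.6 + 0.6·7.5 = 7.94
VI: 0.4·8.7 + 0.6·7.4 = 7.92
VII: 0.4·9.0 + 0.6·7.3 = 7.98
Highest Hurwicz score = 8.22 → I.

I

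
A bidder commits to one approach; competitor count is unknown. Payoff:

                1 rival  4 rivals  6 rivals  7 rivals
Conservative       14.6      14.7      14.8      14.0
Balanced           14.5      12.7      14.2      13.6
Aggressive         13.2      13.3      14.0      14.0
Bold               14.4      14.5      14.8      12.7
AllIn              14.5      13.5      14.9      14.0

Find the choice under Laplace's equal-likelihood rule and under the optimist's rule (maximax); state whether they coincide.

laplace → Conservative; maximax → AllIn (disagree)

Row averages: Conservative=14.525, Balanced=13.75, Aggressive=13.625, Bold=14.1, AllIn=14.225
Highest average = 14.525 → Conservative.
Row maxima: Conservative=14.8, Balanced=14.5, Aggressive=14.0, Bold=14.8, AllIn=14.9
Best best-case = 14.9 → AllIn.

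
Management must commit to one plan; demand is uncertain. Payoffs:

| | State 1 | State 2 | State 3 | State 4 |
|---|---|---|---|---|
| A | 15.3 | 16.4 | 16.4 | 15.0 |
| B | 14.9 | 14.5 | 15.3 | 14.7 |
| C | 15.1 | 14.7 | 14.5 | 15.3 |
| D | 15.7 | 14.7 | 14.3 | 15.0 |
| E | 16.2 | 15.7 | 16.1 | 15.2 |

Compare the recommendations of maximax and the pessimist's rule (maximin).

Row maxima: A=16.4, B=15.3, C=15.3, D=15.7, E=16.2
Best best-case = 16.4 → A.
Row minima: A=15.0, B=14.5, C=14.5, D=14.3, E=15.2
Best worst-case = 15.2 → E.

maximax → A; maximin → E (disagree)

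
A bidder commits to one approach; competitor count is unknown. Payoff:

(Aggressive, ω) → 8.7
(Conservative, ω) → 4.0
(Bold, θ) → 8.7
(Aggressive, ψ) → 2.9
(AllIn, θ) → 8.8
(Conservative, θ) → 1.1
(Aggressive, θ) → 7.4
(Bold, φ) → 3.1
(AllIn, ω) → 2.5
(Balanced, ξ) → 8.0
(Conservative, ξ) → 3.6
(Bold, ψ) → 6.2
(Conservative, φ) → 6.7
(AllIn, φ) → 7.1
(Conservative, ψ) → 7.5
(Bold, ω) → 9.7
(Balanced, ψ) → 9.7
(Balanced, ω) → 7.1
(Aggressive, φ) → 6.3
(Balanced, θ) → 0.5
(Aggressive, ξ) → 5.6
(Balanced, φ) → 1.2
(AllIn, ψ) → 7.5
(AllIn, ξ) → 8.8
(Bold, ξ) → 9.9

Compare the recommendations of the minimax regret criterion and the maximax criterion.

Column bests: θ=8.8, φ=7.1, ψ=9.7, ω=9.7, ξ=9.9.
Conservative regrets: 7.7, 0.4, 2.2, 5.7, 6.3 → max 7.7
Balanced regrets: 8.3, 5.9, 0.0, 2.6, 1.9 → max 8.3
Aggressive regrets: 1.4, 0.8, 6.8, 1.0, 4.3 → max 6.8
Bold regrets: 0.1, 4.0, 3.5, 0.0, 0.0 → max 4.0
AllIn regrets: 0.0, 0.0, 2.2, 7.2, 1.1 → max 7.2
Smallest max regret = 4.0 → Bold.
Row maxima: Conservative=7.5, Balanced=9.7, Aggressive=8.7, Bold=9.9, AllIn=8.8
Best best-case = 9.9 → Bold.

minimax regret → Bold; maximax → Bold (agree)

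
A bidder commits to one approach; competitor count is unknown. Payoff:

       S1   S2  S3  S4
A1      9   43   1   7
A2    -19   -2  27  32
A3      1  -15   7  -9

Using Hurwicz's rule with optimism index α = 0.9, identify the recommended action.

A1

A1: 0.9·43 + 0.1·1 = 38.8
A2: 0.9·32 + 0.1·(-19) = 26.9
A3: 0.9·7 + 0.1·(-15) = 4.8
Highest Hurwicz score = 38.8 → A1.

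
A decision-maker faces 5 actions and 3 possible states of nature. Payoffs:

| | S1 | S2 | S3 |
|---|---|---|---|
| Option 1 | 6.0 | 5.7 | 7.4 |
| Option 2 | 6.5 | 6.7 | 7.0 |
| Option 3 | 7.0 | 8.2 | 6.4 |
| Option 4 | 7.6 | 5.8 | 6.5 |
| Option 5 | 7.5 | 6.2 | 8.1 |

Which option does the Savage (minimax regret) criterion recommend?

Column bests: S1=7.6, S2=8.2, S3=8.1.
Option 1 regrets: 1.6, 2.5, 0.7 → max 2.5
Option 2 regrets: 1.1, 1.5, 1.1 → max 1.5
Option 3 regrets: 0.6, 0.0, 1.7 → max 1.7
Option 4 regrets: 0.0, 2.4, 1.6 → max 2.4
Option 5 regrets: 0.1, 2.0, 0.0 → max 2.0
Smallest max regret = 1.5 → Option 2.

Option 2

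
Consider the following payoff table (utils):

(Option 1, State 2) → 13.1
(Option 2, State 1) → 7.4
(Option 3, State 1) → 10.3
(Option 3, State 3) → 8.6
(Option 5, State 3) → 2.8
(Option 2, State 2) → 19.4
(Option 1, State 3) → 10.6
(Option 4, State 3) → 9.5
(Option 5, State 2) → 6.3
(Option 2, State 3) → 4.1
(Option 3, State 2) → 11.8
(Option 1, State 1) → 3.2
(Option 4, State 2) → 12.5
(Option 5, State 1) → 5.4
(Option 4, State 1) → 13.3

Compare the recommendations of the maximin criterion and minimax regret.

maximin → Option 4; minimax regret → Option 2 (disagree)

Row minima: Option 1=3.2, Option 2=4.1, Option 3=8.6, Option 4=9.5, Option 5=2.8
Best worst-case = 9.5 → Option 4.
Column bests: State 1=13.3, State 2=19.4, State 3=10.6.
Option 1 regrets: 10.1, 6.3, 0.0 → max 10.1
Option 2 regrets: 5.9, 0.0, 6.5 → max 6.5
Option 3 regrets: 3.0, 7.6, 2.0 → max 7.6
Option 4 regrets: 0.0, 6.9, 1.1 → max 6.9
Option 5 regrets: 7.9, 13.1, 7.8 → max 13.1
Smallest max regret = 6.5 → Option 2.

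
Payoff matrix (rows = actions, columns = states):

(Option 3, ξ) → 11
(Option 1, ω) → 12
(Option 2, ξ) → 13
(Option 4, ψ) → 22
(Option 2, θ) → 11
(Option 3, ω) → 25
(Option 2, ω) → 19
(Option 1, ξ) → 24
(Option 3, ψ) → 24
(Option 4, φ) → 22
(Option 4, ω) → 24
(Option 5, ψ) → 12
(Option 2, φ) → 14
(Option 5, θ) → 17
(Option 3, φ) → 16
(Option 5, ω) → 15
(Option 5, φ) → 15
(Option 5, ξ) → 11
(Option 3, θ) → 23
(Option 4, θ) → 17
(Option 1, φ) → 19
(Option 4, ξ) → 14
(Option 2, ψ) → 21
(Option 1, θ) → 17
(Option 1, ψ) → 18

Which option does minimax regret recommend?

Option 4

Column bests: θ=23, φ=22, ψ=24, ω=25, ξ=24.
Option 1 regrets: 6, 3, 6, 13, 0 → max 13
Option 2 regrets: 12, 8, 3, 6, 11 → max 12
Option 3 regrets: 0, 6, 0, 0, 13 → max 13
Option 4 regrets: 6, 0, 2, 1, 10 → max 10
Option 5 regrets: 6, 7, 12, 10, 13 → max 13
Smallest max regret = 10 → Option 4.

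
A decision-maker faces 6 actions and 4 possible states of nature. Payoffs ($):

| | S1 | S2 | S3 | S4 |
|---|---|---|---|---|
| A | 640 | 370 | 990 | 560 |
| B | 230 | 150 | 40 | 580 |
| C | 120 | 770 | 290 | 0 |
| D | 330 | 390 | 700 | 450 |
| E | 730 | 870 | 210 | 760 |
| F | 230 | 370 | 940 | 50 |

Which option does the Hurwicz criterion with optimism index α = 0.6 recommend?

A: 0.6·990 + 0.4·370 = 742
B: 0.6·580 + 0.4·40 = 364
C: 0.6·770 + 0.4·0 = 462
D: 0.6·700 + 0.4·330 = 552
E: 0.6·870 + 0.4·210 = 606
F: 0.6·940 + 0.4·50 = 584
Highest Hurwicz score = 742 → A.

A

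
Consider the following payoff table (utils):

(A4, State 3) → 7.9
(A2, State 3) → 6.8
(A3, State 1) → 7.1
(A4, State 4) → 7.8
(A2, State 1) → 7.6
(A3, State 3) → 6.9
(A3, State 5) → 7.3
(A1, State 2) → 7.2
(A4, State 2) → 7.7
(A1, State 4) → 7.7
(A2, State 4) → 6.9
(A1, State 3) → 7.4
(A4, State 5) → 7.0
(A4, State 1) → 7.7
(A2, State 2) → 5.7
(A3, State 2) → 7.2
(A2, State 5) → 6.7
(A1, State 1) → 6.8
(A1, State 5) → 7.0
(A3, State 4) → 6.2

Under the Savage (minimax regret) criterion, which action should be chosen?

Column bests: State 1=7.7, State 2=7.7, State 3=7.9, State 4=7.8, State 5=7.3.
A1 regrets: 0.9, 0.5, 0.5, 0.1, 0.3 → max 0.9
A2 regrets: 0.1, 2.0, 1.1, 0.9, 0.6 → max 2.0
A3 regrets: 0.6, 0.5, 1.0, 1.6, 0.0 → max 1.6
A4 regrets: 0.0, 0.0, 0.0, 0.0, 0.3 → max 0.3
Smallest max regret = 0.3 → A4.

A4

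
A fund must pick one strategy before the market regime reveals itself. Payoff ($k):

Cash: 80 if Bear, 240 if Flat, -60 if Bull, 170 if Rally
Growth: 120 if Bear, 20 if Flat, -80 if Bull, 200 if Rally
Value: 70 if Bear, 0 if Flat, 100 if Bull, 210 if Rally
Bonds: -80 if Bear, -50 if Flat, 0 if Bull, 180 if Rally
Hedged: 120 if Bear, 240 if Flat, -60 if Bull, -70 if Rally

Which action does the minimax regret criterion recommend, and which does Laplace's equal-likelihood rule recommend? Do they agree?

minimax regret → Cash; laplace → Cash (agree)

Column bests: Bear=120, Flat=240, Bull=100, Rally=210.
Cash regrets: 40, 0, 160, 40 → max 160
Growth regrets: 0, 220, 180, 10 → max 220
Value regrets: 50, 240, 0, 0 → max 240
Bonds regrets: 200, 290, 100, 30 → max 290
Hedged regrets: 0, 0, 160, 280 → max 280
Smallest max regret = 160 → Cash.
Row averages: Cash=107.5, Growth=65, Value=95, Bonds=12.5, Hedged=57.5
Highest average = 107.5 → Cash.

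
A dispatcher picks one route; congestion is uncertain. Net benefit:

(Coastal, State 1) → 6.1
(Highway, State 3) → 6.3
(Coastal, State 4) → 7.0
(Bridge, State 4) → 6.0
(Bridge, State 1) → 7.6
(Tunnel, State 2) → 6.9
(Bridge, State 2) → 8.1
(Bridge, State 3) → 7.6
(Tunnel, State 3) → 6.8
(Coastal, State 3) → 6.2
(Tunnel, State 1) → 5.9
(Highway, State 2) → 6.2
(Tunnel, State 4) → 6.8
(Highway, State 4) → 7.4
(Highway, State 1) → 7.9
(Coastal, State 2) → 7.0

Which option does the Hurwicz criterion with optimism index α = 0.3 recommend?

Highway

Bridge: 0.3·8.1 + 0.7·6.0 = 6.63
Highway: 0.3·7.9 + 0.7·6.2 = 6.71
Coastal: 0.3·7.0 + 0.7·6.1 = 6.37
Tunnel: 0.3·6.9 + 0.7·5.9 = 6.2
Highest Hurwicz score = 6.71 → Highway.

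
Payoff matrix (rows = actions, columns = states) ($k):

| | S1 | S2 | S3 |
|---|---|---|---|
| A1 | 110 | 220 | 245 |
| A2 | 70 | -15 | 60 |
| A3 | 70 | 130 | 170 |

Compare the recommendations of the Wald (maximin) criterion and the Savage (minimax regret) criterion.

maximin → A1; minimax regret → A1 (agree)

Row minima: A1=110, A2=-15, A3=70
Best worst-case = 110 → A1.
Column bests: S1=110, S2=220, S3=245.
A1 regrets: 0, 0, 0 → max 0
A2 regrets: 40, 235, 185 → max 235
A3 regrets: 40, 90, 75 → max 90
Smallest max regret = 0 → A1.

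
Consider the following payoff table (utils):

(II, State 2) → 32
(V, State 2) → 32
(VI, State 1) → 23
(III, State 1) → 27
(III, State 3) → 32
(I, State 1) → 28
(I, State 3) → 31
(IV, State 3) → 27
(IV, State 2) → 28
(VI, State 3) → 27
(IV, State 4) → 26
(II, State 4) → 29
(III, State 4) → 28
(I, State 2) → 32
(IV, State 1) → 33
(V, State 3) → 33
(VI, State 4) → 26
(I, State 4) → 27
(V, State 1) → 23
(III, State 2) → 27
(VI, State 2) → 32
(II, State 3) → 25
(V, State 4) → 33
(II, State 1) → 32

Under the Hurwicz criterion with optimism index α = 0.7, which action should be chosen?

I: 0.7·32 + 0.3·27 = 30.5
II: 0.7·32 + 0.3·25 = 29.9
III: 0.7·32 + 0.3·27 = 30.5
IV: 0.7·33 + 0.3·26 = 30.9
V: 0.7·33 + 0.3·23 = 30
VI: 0.7·32 + 0.3·23 = 29.3
Highest Hurwicz score = 30.9 → IV.

IV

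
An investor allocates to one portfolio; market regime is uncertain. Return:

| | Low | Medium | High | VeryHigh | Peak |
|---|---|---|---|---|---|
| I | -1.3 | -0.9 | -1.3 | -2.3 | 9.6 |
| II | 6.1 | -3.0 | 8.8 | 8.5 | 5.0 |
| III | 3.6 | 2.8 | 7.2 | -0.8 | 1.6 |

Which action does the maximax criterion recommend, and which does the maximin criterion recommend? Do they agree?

maximax → I; maximin → III (disagree)

Row maxima: I=9.6, II=8.8, III=7.2
Best best-case = 9.6 → I.
Row minima: I=-2.3, II=-3.0, III=-0.8
Best worst-case = -0.8 → III.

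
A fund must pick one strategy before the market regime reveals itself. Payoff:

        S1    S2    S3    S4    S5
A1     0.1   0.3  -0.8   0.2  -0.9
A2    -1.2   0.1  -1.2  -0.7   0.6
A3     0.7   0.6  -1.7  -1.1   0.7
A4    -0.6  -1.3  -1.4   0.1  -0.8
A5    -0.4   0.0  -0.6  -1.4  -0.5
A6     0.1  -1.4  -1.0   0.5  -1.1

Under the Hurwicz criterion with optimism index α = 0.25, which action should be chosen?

A1

A1: 0.25·0.3 + 0.75·(-0.9) = -0.6
A2: 0.25·0.6 + 0.75·(-1.2) = -0.75
A3: 0.25·0.7 + 0.75·(-1.7) = -1.1
A4: 0.25·0.1 + 0.75·(-1.4) = -1.025
A5: 0.25·0.0 + 0.75·(-1.4) = -1.05
A6: 0.25·0.5 + 0.75·(-1.4) = -0.925
Highest Hurwicz score = -0.6 → A1.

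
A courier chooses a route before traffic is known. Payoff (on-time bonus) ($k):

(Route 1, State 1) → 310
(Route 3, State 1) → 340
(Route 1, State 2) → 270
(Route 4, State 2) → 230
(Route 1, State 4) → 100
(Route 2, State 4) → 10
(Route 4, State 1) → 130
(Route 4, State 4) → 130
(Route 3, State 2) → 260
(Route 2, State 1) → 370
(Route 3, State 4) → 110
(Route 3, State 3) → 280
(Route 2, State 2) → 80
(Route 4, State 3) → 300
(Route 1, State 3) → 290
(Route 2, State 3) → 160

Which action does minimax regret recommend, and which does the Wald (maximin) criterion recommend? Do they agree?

Column bests: State 1=370, State 2=270, State 3=300, State 4=130.
Route 1 regrets: 60, 0, 10, 30 → max 60
Route 2 regrets: 0, 190, 140, 120 → max 190
Route 3 regrets: 30, 10, 20, 20 → max 30
Route 4 regrets: 240, 40, 0, 0 → max 240
Smallest max regret = 30 → Route 3.
Row minima: Route 1=100, Route 2=10, Route 3=110, Route 4=130
Best worst-case = 130 → Route 4.

minimax regret → Route 3; maximin → Route 4 (disagree)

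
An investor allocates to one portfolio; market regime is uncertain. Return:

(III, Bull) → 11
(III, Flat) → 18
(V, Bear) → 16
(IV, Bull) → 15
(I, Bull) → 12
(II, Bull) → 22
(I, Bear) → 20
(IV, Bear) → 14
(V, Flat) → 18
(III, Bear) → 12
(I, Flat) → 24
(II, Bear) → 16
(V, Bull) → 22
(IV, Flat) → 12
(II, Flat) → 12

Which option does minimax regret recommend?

V

Column bests: Bear=20, Flat=24, Bull=22.
I regrets: 0, 0, 10 → max 10
II regrets: 4, 12, 0 → max 12
III regrets: 8, 6, 11 → max 11
IV regrets: 6, 12, 7 → max 12
V regrets: 4, 6, 0 → max 6
Smallest max regret = 6 → V.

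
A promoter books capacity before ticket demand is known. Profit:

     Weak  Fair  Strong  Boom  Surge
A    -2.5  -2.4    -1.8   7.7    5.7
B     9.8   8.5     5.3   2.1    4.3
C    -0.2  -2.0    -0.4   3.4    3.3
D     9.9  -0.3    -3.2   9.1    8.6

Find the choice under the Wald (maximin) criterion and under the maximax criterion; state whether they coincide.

Row minima: A=-2.5, B=2.1, C=-2.0, D=-3.2
Best worst-case = 2.1 → B.
Row maxima: A=7.7, B=9.8, C=3.4, D=9.9
Best best-case = 9.9 → D.

maximin → B; maximax → D (disagree)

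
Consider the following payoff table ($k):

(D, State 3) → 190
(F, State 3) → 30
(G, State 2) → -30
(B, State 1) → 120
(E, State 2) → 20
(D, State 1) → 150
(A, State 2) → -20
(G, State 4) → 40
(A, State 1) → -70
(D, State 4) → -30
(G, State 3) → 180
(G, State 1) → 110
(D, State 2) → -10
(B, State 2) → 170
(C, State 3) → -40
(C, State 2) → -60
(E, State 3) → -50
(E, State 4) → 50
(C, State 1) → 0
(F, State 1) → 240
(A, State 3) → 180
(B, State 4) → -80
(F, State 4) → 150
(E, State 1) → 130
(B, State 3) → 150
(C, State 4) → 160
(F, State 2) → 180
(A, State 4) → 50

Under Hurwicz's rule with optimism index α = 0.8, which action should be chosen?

F

A: 0.8·180 + 0.2·(-70) = 130
B: 0.8·170 + 0.2·(-80) = 120
C: 0.8·160 + 0.2·(-60) = 116
D: 0.8·190 + 0.2·(-30) = 146
E: 0.8·130 + 0.2·(-50) = 94
F: 0.8·240 + 0.2·30 = 198
G: 0.8·180 + 0.2·(-30) = 138
Highest Hurwicz score = 198 → F.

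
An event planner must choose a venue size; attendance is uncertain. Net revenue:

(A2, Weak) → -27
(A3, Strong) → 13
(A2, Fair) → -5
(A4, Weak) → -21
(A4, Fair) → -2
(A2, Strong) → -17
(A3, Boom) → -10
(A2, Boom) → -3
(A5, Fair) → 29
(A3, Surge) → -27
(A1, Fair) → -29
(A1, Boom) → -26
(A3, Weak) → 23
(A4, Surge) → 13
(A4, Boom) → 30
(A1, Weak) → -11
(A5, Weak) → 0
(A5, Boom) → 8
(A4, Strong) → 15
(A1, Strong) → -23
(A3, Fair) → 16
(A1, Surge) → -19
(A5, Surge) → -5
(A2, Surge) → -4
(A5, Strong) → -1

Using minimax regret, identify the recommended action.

A5

Column bests: Weak=23, Fair=29, Strong=15, Boom=30, Surge=13.
A1 regrets: 34, 58, 38, 56, 32 → max 58
A2 regrets: 50, 34, 32, 33, 17 → max 50
A3 regrets: 0, 13, 2, 40, 40 → max 40
A4 regrets: 44, 31, 0, 0, 0 → max 44
A5 regrets: 23, 0, 16, 22, 18 → max 23
Smallest max regret = 23 → A5.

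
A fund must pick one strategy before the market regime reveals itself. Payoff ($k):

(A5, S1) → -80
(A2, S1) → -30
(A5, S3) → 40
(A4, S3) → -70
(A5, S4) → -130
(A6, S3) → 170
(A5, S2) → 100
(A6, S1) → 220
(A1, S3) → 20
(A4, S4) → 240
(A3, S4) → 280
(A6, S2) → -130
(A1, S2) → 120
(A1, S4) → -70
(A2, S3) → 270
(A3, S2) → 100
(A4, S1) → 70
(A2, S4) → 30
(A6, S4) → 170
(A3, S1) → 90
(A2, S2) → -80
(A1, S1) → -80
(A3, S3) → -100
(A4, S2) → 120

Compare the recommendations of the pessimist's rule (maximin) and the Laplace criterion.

maximin → A4; laplace → A6 (disagree)

Row minima: A1=-80, A2=-80, A3=-100, A4=-70, A5=-130, A6=-130
Best worst-case = -70 → A4.
Row averages: A1=-2.5, A2=47.5, A3=92.5, A4=90, A5=-17.5, A6=107.5
Highest average = 107.5 → A6.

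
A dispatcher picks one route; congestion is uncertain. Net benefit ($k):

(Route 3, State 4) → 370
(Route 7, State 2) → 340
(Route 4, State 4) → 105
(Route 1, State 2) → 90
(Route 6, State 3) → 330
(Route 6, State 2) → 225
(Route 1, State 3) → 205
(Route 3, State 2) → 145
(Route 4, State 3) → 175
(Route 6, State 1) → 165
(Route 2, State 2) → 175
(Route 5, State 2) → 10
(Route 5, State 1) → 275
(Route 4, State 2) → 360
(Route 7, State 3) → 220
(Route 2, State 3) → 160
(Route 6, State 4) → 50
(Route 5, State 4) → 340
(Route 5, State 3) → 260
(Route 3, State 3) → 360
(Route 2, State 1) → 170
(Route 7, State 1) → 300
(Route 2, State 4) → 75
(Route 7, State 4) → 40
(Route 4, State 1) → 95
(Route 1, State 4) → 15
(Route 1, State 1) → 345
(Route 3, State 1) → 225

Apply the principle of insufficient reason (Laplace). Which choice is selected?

Row averages: Route 1=163.75, Route 2=145, Route 3=275, Route 4=183.75, Route 5=221.25, Route 6=192.5, Route 7=225
Highest average = 275 → Route 3.

Route 3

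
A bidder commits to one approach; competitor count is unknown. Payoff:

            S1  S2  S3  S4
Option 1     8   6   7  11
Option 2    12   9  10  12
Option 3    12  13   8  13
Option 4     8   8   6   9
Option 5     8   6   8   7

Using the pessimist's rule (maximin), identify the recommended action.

Option 2

Row minima: Option 1=6, Option 2=9, Option 3=8, Option 4=6, Option 5=6
Best worst-case = 9 → Option 2.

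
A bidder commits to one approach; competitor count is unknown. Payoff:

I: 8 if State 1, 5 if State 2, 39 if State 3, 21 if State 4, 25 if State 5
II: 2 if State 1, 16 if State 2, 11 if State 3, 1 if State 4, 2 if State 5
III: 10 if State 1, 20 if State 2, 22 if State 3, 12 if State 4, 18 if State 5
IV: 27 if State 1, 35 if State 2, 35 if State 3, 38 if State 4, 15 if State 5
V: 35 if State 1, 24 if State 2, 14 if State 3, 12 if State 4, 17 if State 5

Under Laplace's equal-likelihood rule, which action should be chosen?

IV

Row averages: I=19.6, II=6.4, III=16.4, IV=30, V=20.4
Highest average = 30 → IV.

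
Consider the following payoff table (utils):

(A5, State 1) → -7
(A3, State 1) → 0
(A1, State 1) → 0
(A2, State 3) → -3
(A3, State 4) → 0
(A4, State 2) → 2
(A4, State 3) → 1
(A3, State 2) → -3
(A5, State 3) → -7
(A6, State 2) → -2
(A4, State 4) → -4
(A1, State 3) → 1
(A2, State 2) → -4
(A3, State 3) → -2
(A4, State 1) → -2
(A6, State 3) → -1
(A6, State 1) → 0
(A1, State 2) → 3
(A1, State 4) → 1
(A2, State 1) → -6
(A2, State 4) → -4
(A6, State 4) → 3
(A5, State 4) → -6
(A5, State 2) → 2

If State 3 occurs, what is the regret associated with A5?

Best payoff under State 3 is 1.
Regret = 1 − (-7) = 8.

8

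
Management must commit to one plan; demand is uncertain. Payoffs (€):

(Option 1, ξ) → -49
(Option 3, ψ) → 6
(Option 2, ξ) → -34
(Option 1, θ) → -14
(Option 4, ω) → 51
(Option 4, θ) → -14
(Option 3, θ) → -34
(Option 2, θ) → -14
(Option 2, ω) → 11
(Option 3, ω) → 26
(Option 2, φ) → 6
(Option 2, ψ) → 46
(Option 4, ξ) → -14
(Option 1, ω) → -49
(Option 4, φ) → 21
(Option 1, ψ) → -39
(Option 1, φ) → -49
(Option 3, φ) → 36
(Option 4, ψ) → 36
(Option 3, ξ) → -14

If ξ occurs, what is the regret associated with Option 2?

Best payoff under ξ is -14.
Regret = -14 − (-34) = 20.

20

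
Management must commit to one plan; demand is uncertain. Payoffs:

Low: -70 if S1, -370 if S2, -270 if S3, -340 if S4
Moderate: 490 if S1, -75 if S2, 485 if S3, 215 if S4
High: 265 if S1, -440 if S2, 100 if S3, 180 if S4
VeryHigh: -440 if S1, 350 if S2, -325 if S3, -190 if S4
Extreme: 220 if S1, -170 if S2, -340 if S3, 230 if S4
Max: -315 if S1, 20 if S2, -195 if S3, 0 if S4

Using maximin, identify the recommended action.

Row minima: Low=-370, Moderate=-75, High=-440, VeryHigh=-440, Extreme=-340, Max=-315
Best worst-case = -75 → Moderate.

Moderate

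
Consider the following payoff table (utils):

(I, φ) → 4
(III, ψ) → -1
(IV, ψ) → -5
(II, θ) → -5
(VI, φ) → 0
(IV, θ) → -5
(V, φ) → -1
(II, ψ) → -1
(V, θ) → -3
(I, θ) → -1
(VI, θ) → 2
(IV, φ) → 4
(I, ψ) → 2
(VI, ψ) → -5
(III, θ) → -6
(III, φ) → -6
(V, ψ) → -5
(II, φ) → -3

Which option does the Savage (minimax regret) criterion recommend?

I

Column bests: θ=2, φ=4, ψ=2.
I regrets: 3, 0, 0 → max 3
II regrets: 7, 7, 3 → max 7
III regrets: 8, 10, 3 → max 10
IV regrets: 7, 0, 7 → max 7
V regrets: 5, 5, 7 → max 7
VI regrets: 0, 4, 7 → max 7
Smallest max regret = 3 → I.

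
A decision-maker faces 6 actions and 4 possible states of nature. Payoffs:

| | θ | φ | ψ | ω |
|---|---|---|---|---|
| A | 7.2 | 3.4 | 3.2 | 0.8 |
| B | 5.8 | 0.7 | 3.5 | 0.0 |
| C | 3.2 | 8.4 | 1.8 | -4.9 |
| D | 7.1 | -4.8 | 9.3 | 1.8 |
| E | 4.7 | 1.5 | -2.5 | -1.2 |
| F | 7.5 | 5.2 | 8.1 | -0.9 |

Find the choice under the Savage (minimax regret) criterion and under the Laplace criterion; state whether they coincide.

Column bests: θ=7.5, φ=8.4, ψ=9.3, ω=1.8.
A regrets: 0.3, 5.0, 6.1, 1.0 → max 6.1
B regrets: 1.7, 7.7, 5.8, 1.8 → max 7.7
C regrets: 4.3, 0.0, 7.5, 6.7 → max 7.5
D regrets: 0.4, 13.2, 0.0, 0.0 → max 13.2
E regrets: 2.8, 6.9, 11.8, 3.0 → max 11.8
F regrets: 0.0, 3.2, 1.2, 2.7 → max 3.2
Smallest max regret = 3.2 → F.
Row averages: A=3.65, B=2.5, C=2.125, D=3.35, E=0.625, F=4.975
Highest average = 4.975 → F.

minimax regret → F; laplace → F (agree)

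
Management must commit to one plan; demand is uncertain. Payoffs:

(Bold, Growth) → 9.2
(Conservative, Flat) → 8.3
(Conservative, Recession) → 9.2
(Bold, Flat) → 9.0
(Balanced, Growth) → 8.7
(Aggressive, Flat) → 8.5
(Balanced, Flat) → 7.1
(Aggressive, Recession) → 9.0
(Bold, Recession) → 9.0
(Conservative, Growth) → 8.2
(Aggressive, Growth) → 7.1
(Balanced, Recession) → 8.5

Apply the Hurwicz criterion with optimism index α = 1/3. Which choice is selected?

Bold

Conservative: 1/3·9.2 + 2/3·8.2 = 128/15
Balanced: 1/3·8.7 + 2/3·7.1 = 229/30
Aggressive: 1/3·9.0 + 2/3·7.1 = 116/15
Bold: 1/3·9.2 + 2/3·9.0 = 136/15
Highest Hurwicz score = 136/15 → Bold.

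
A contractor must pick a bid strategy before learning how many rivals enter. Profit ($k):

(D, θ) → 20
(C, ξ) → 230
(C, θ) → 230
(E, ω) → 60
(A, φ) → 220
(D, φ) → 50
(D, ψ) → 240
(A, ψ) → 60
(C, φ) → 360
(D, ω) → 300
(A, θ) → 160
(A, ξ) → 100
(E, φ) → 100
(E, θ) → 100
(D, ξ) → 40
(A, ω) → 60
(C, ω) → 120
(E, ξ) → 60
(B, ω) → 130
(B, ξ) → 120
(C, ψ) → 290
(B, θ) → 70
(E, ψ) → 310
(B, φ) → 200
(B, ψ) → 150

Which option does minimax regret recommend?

Column bests: θ=230, φ=360, ψ=310, ω=300, ξ=230.
A regrets: 70, 140, 250, 240, 130 → max 250
B regrets: 160, 160, 160, 170, 110 → max 170
C regrets: 0, 0, 20, 180, 0 → max 180
D regrets: 210, 310, 70, 0, 190 → max 310
E regrets: 130, 260, 0, 240, 170 → max 260
Smallest max regret = 170 → B.

B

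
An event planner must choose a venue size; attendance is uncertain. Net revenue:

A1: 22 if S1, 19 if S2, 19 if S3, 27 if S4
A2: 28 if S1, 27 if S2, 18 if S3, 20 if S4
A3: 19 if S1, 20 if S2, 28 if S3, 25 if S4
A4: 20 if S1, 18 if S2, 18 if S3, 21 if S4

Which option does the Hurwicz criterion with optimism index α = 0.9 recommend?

A3

A1: 0.9·27 + 0.1·19 = 26.2
A2: 0.9·28 + 0.1·18 = 27
A3: 0.9·28 + 0.1·19 = 27.1
A4: 0.9·21 + 0.1·18 = 20.7
Highest Hurwicz score = 27.1 → A3.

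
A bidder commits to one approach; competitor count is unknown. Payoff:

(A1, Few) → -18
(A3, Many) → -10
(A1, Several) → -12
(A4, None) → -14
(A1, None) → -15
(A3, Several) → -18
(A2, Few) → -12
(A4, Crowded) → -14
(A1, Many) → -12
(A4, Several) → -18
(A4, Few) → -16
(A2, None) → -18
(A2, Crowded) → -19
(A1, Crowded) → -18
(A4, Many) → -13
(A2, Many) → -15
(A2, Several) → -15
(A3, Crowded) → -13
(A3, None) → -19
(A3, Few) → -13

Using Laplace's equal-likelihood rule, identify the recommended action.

A3

Row averages: A1=-15, A2=-15.8, A3=-14.6, A4=-15
Highest average = -14.6 → A3.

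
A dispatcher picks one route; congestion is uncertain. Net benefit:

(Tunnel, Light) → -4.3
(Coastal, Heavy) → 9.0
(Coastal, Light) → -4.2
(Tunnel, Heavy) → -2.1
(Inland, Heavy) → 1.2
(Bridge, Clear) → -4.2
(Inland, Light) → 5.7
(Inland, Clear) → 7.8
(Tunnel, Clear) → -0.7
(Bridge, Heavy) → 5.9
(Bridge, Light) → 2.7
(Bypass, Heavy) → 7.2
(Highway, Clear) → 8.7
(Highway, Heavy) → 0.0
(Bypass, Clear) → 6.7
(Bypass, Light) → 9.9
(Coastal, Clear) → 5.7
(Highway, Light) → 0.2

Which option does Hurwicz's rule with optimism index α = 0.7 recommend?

Highway: 0.7·8.7 + 0.3·0.0 = 6.09
Inland: 0.7·7.8 + 0.3·1.2 = 5.82
Coastal: 0.7·9.0 + 0.3·(-4.2) = 5.04
Bypass: 0.7·9.9 + 0.3·6.7 = 8.94
Bridge: 0.7·5.9 + 0.3·(-4.2) = 2.87
Tunnel: 0.7·(-0.7) + 0.3·(-4.3) = -1.78
Highest Hurwicz score = 8.94 → Bypass.

Bypass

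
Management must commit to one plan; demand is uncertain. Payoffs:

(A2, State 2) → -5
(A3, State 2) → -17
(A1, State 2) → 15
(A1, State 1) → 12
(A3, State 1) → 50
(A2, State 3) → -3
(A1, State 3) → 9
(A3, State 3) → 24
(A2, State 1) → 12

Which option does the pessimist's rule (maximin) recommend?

A1

Row minima: A1=9, A2=-5, A3=-17
Best worst-case = 9 → A1.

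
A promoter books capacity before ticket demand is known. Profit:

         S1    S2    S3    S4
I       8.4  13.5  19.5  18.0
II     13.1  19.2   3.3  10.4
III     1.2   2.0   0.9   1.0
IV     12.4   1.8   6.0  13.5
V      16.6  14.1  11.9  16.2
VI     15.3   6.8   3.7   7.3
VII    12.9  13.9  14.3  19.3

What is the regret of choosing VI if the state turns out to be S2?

12.4

Best payoff under S2 is 19.2.
Regret = 19.2 − 6.8 = 12.4.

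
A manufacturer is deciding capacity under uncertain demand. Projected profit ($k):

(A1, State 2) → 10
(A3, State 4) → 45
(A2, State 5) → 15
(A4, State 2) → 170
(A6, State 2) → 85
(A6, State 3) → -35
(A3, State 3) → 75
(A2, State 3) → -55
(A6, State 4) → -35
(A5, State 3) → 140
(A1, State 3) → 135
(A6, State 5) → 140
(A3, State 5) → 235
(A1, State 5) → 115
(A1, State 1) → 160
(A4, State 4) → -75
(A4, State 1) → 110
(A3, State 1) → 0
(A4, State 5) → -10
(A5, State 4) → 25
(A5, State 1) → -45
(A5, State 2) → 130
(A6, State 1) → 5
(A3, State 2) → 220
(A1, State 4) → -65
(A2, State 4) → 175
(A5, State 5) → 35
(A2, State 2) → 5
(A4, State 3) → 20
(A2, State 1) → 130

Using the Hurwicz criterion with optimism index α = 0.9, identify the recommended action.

A3

A1: 0.9·160 + 0.1·(-65) = 137.5
A2: 0.9·175 + 0.1·(-55) = 152
A3: 0.9·235 + 0.1·0 = 211.5
A4: 0.9·170 + 0.1·(-75) = 145.5
A5: 0.9·140 + 0.1·(-45) = 121.5
A6: 0.9·140 + 0.1·(-35) = 122.5
Highest Hurwicz score = 211.5 → A3.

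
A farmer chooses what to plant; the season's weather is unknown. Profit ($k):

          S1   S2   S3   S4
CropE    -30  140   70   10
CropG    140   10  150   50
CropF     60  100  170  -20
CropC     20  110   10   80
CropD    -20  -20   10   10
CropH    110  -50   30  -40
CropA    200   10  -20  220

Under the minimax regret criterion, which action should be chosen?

Column bests: S1=200, S2=140, S3=170, S4=220.
CropE regrets: 230, 0, 100, 210 → max 230
CropG regrets: 60, 130, 20, 170 → max 170
CropF regrets: 140, 40, 0, 240 → max 240
CropC regrets: 180, 30, 160, 140 → max 180
CropD regrets: 220, 160, 160, 210 → max 220
CropH regrets: 90, 190, 140, 260 → max 260
CropA regrets: 0, 130, 190, 0 → max 190
Smallest max regret = 170 → CropG.

CropG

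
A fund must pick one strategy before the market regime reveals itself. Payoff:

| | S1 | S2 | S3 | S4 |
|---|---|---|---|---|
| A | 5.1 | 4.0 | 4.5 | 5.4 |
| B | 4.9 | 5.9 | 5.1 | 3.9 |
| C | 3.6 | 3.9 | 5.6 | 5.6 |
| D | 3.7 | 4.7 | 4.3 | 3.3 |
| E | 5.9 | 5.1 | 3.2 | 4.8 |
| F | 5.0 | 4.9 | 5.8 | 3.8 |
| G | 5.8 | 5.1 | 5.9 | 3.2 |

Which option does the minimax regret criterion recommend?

B

Column bests: S1=5.9, S2=5.9, S3=5.9, S4=5.6.
A regrets: 0.8, 1.9, 1.4, 0.2 → max 1.9
B regrets: 1.0, 0.0, 0.8, 1.7 → max 1.7
C regrets: 2.3, 2.0, 0.3, 0.0 → max 2.3
D regrets: 2.2, 1.2, 1.6, 2.3 → max 2.3
E regrets: 0.0, 0.8, 2.7, 0.8 → max 2.7
F regrets: 0.9, 1.0, 0.1, 1.8 → max 1.8
G regrets: 0.1, 0.8, 0.0, 2.4 → max 2.4
Smallest max regret = 1.7 → B.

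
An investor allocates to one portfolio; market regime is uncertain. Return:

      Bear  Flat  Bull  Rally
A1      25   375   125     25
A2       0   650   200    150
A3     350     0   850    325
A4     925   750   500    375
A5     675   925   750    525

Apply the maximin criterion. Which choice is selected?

Row minima: A1=25, A2=0, A3=0, A4=375, A5=525
Best worst-case = 525 → A5.

A5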